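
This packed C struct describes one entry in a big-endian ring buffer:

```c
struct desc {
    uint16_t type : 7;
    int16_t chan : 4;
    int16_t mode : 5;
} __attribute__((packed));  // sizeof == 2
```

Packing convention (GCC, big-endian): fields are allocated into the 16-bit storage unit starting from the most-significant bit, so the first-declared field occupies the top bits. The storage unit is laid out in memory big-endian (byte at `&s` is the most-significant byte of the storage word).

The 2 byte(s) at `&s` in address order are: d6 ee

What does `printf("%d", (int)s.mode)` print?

14

[0]=0xd6 [1]=0xee (big-endian) → word 0xd6ee
type [9+:7] = (word>>9) & 0x7f = 107
chan [5+:4] = (word>>5) & 0xf = 7
mode [0+:5] = (word>>0) & 0x1f = 14  ←
mode signed 5b, MSB=0: value = 14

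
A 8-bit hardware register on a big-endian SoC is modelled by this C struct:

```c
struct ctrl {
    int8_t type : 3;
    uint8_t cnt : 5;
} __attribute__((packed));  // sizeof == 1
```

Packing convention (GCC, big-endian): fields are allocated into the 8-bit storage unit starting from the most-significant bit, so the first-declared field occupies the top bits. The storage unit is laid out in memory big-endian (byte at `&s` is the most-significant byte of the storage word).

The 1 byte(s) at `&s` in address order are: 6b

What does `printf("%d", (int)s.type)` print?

3

[0]=0x6b (big-endian) → word 0x6b
type:3 @ bit 5 → (0x6b>>5)&0x7 = 0x3  ←
cnt:5 @ bit 0 → (0x6b>>0)&0x1f = 0xb
type signed 3b, MSB=0: value = 3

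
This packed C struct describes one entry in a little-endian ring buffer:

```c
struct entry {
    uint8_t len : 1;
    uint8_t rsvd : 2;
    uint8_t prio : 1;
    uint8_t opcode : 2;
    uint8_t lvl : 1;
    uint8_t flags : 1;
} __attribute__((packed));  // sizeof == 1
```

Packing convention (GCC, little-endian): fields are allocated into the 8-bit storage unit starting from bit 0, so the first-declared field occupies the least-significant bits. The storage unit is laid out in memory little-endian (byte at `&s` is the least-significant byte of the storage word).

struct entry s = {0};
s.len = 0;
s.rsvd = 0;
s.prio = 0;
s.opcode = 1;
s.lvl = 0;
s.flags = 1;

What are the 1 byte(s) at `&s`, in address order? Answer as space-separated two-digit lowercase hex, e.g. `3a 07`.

90

[0+:1] len=0 & 0x1 = 0x0; word=0x00
[1+:2] rsvd=0 & 0x3 = 0x0; word=0x00
[3+:1] prio=0 & 0x1 = 0x0; word=0x00
[4+:2] opcode=1 & 0x3 = 0x1; word=0x10
[6+:1] lvl=0 & 0x1 = 0x0; word=0x10
[7+:1] flags=1 & 0x1 = 0x1; word=0x90
word = 0x90 → little-endian bytes:
  [0]=0x90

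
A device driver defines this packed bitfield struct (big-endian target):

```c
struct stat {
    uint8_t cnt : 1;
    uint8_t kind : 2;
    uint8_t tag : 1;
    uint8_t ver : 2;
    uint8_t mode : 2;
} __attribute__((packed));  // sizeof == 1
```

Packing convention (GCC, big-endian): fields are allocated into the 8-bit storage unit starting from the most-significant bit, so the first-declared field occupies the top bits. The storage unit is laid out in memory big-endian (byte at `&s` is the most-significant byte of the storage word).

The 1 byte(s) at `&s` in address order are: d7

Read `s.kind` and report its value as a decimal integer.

2

[0]=0xd7 (big-endian) → word 0xd7
cnt [7+:1] = (word>>7) & 0x1 = 1
kind [5+:2] = (word>>5) & 0x3 = 2  ←
tag [4+:1] = (word>>4) & 0x1 = 1
ver [2+:2] = (word>>2) & 0x3 = 1
mode [0+:2] = (word>>0) & 0x3 = 3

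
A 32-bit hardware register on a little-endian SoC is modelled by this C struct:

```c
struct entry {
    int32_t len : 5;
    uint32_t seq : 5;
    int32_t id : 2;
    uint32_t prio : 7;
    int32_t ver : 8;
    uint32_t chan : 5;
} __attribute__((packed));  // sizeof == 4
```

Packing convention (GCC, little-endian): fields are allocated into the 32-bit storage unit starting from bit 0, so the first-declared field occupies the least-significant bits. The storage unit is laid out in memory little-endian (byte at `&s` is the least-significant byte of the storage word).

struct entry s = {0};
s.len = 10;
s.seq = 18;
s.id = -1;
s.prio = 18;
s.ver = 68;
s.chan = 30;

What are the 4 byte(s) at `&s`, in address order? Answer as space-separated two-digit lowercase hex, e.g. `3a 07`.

4a 2e 21 f2

[0+:5] len=10 & 0x1f = 0xa; word=0x0000000a
[5+:5] seq=18 & 0x1f = 0x12; word=0x0000024a
[10+:2] id=-1 & 0x3 = 0x3; word=0x00000e4a
[12+:7] prio=18 & 0x7f = 0x12; word=0x00012e4a
[19+:8] ver=68 & 0xff = 0x44; word=0x02212e4a
[27+:5] chan=30 & 0x1f = 0x1e; word=0xf2212e4a
word = 0xf2212e4a → little-endian bytes:
  [0]=0x4a  [1]=0x2e  [2]=0x21  [3]=0xf2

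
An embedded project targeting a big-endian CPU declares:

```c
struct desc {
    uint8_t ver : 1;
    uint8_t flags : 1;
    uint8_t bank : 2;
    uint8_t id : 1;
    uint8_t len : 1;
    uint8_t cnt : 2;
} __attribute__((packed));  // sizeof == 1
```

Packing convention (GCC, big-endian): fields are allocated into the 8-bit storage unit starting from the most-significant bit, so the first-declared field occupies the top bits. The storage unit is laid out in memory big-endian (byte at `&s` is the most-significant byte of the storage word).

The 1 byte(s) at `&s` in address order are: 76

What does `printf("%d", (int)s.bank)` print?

[0]=0x76 (big-endian) → word 0x76
ver [7+:1] = (word>>7) & 0x1 = 0
flags [6+:1] = (word>>6) & 0x1 = 1
bank [4+:2] = (word>>4) & 0x3 = 3  ←
id [3+:1] = (word>>3) & 0x1 = 0
len [2+:1] = (word>>2) & 0x1 = 1
cnt [0+:2] = (word>>0) & 0x3 = 2

3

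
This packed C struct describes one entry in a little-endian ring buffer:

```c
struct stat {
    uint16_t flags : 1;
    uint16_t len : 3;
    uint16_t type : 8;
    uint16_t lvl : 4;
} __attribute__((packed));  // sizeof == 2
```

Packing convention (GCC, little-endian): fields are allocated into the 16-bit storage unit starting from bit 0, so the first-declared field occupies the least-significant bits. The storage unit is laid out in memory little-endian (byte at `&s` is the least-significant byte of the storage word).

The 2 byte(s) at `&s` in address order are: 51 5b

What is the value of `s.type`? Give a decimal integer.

181

[0]=0x51 [1]=0x5b (little-endian) → word 0x5b51
flags:1 @ bit 0 → (0x5b51>>0)&0x1 = 0x1
len:3 @ bit 1 → (0x5b51>>1)&0x7 = 0x0
type:8 @ bit 4 → (0x5b51>>4)&0xff = 0xb5  ←
lvl:4 @ bit 12 → (0x5b51>>12)&0xf = 0x5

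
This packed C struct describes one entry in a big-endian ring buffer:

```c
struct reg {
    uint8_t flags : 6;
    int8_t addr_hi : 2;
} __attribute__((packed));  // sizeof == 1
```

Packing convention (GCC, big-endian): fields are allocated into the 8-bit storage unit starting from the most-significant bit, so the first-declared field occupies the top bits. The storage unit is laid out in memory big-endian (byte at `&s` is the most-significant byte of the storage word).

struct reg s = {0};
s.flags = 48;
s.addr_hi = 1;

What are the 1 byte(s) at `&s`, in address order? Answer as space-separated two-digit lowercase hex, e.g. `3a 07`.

c1

flags:6 = 48 → 0x30 << 2 → word 0xc0
addr_hi:2 = 1 → 0x1 << 0 → word 0xc1
word = 0xc1 → big-endian bytes:
  [0]=0xc1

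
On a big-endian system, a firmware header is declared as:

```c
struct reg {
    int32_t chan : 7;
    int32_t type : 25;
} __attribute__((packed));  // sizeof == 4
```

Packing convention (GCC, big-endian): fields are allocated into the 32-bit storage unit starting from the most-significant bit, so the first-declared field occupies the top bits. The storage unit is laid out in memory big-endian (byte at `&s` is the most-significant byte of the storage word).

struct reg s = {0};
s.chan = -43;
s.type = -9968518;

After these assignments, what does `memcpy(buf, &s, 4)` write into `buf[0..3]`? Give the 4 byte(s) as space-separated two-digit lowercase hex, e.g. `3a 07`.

[25+:7] chan=-43 & 0x7f = 0x55; word=0xaa000000
[0+:25] type=-9968518 & 0x1ffffff = 0x167e47a; word=0xab67e47a
word = 0xab67e47a → big-endian bytes:
  [0]=0xab  [1]=0x67  [2]=0xe4  [3]=0x7a

ab 67 e4 7a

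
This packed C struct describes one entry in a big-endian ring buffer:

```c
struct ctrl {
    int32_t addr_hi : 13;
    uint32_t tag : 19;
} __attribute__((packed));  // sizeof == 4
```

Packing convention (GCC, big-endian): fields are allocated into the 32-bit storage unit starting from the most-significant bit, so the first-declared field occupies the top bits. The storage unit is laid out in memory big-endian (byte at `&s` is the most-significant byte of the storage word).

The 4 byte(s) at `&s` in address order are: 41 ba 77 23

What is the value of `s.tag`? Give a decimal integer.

[0]=0x41 [1]=0xba [2]=0x77 [3]=0x23 (big-endian) → word 0x41ba7723
addr_hi:13 @ bit 19 → (0x41ba7723>>19)&0x1fff = 0x837
tag:19 @ bit 0 → (0x41ba7723>>0)&0x7ffff = 0x27723  ←

161571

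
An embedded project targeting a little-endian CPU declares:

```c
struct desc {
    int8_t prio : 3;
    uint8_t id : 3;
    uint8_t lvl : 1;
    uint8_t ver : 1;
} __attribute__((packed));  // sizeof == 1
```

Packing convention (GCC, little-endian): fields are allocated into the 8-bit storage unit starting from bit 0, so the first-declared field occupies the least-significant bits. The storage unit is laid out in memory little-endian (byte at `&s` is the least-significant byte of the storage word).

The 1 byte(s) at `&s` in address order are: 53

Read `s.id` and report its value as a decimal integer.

[0]=0x53 (little-endian) → word 0x53
prio:3 @ bit 0 → (0x53>>0)&0x7 = 0x3
id:3 @ bit 3 → (0x53>>3)&0x7 = 0x2  ←
lvl:1 @ bit 6 → (0x53>>6)&0x1 = 0x1
ver:1 @ bit 7 → (0x53>>7)&0x1 = 0x0

2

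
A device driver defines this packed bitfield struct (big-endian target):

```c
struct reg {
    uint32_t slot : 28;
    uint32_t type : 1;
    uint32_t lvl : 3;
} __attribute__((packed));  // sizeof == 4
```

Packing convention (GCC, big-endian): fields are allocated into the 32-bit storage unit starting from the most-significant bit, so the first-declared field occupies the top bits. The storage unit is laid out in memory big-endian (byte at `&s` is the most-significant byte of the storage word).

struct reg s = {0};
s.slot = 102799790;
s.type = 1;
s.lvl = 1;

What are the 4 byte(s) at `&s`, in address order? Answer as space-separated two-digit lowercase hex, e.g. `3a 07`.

slot (28b) val=102799790 bits=0x62099ae at bit 4: 0x62099ae0
type (1b) val=1 bits=0x1 at bit 3: 0x62099ae8
lvl (3b) val=1 bits=0x1 at bit 0: 0x62099ae9
word = 0x62099ae9 → big-endian bytes:
  [0]=0x62  [1]=0x09  [2]=0x9a  [3]=0xe9

62 09 9a e9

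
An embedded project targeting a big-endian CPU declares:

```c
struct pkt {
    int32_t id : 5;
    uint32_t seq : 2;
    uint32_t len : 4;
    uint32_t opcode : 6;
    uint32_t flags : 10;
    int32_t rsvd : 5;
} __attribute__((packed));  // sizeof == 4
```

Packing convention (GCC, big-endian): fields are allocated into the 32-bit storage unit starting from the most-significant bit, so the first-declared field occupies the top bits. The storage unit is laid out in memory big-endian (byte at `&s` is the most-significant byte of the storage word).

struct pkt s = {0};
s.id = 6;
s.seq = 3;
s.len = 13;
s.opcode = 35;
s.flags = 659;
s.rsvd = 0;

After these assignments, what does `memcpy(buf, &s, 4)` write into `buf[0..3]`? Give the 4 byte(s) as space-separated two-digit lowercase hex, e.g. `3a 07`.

37 b1 d2 60

[27+:5] id=6 & 0x1f = 0x6; word=0x30000000
[25+:2] seq=3 & 0x3 = 0x3; word=0x36000000
[21+:4] len=13 & 0xf = 0xd; word=0x37a00000
[15+:6] opcode=35 & 0x3f = 0x23; word=0x37b18000
[5+:10] flags=659 & 0x3ff = 0x293; word=0x37b1d260
[0+:5] rsvd=0 & 0x1f = 0x0; word=0x37b1d260
word = 0x37b1d260 → big-endian bytes:
  [0]=0x37  [1]=0xb1  [2]=0xd2  [3]=0x60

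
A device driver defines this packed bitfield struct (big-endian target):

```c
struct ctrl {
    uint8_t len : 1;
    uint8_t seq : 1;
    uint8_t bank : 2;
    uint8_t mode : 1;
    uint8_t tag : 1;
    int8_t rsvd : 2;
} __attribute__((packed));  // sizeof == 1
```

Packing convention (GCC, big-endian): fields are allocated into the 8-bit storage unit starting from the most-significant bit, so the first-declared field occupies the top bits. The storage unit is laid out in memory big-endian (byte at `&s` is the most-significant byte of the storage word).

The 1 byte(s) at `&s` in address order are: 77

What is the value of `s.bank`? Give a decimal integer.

[0]=0x77 (big-endian) → word 0x77
len:1 @ bit 7 → (0x77>>7)&0x1 = 0x0
seq:1 @ bit 6 → (0x77>>6)&0x1 = 0x1
bank:2 @ bit 4 → (0x77>>4)&0x3 = 0x3  ←
mode:1 @ bit 3 → (0x77>>3)&0x1 = 0x0
tag:1 @ bit 2 → (0x77>>2)&0x1 = 0x1
rsvd:2 @ bit 0 → (0x77>>0)&0x3 = 0x3

3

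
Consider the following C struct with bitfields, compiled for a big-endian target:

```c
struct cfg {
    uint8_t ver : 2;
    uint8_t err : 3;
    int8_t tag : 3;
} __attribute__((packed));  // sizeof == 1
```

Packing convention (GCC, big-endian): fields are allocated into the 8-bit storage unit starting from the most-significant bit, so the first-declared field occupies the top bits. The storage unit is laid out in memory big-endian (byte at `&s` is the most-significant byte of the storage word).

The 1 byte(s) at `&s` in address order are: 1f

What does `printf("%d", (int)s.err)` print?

3

[0]=0x1f (big-endian) → word 0x1f
ver:2 @ bit 6 → (0x1f>>6)&0x3 = 0x0
err:3 @ bit 3 → (0x1f>>3)&0x7 = 0x3  ←
tag:3 @ bit 0 → (0x1f>>0)&0x7 = 0x7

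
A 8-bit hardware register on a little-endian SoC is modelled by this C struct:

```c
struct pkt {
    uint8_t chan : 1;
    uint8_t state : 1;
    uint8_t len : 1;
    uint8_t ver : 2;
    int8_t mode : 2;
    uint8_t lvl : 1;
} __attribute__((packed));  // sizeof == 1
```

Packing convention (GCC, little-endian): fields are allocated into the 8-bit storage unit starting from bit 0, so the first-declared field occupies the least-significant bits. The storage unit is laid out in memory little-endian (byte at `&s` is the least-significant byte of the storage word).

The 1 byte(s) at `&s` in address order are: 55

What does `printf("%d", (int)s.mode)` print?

[0]=0x55 (little-endian) → word 0x55
chan [0+:1] = (word>>0) & 0x1 = 1
state [1+:1] = (word>>1) & 0x1 = 0
len [2+:1] = (word>>2) & 0x1 = 1
ver [3+:2] = (word>>3) & 0x3 = 2
mode [5+:2] = (word>>5) & 0x3 = 2  ←
lvl [7+:1] = (word>>7) & 0x1 = 0
mode signed 2b, MSB=1: 2 - 4 = -2

-2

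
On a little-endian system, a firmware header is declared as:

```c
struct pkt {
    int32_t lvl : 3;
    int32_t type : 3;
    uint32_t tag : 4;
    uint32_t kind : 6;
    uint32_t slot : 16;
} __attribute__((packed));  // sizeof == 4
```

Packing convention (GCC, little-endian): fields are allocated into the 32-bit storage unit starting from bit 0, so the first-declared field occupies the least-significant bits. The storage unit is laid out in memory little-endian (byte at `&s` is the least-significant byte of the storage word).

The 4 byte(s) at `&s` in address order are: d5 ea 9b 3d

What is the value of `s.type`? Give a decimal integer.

[0]=0xd5 [1]=0xea [2]=0x9b [3]=0x3d (little-endian) → word 0x3d9bead5
lvl [0+:3] = (word>>0) & 0x7 = 5
type [3+:3] = (word>>3) & 0x7 = 2  ←
tag [6+:4] = (word>>6) & 0xf = 11
kind [10+:6] = (word>>10) & 0x3f = 58
slot [16+:16] = (word>>16) & 0xffff = 15771
type signed 3b, MSB=0: value = 2

2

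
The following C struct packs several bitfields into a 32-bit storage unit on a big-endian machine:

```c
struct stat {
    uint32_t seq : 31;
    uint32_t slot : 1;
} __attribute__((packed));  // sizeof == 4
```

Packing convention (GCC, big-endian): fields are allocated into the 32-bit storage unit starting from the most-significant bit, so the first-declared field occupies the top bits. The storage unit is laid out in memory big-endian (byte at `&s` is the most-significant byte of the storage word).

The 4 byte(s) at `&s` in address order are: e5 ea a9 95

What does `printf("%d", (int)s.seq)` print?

1928680650

[0]=0xe5 [1]=0xea [2]=0xa9 [3]=0x95 (big-endian) → word 0xe5eaa995
seq:31 @ bit 1 → (0xe5eaa995>>1)&0x7fffffff = 0x72f554ca  ←
slot:1 @ bit 0 → (0xe5eaa995>>0)&0x1 = 0x1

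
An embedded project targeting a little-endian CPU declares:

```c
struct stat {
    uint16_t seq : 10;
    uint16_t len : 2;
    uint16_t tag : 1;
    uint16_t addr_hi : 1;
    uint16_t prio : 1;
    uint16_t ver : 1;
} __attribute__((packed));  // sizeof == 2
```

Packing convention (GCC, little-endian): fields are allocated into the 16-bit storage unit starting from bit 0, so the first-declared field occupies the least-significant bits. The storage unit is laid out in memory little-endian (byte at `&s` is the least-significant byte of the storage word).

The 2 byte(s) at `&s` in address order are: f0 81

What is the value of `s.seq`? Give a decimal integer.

[0]=0xf0 [1]=0x81 (little-endian) → word 0x81f0
seq [0+:10] = (word>>0) & 0x3ff = 496  ←
len [10+:2] = (word>>10) & 0x3 = 0
tag [12+:1] = (word>>12) & 0x1 = 0
addr_hi [13+:1] = (word>>13) & 0x1 = 0
prio [14+:1] = (word>>14) & 0x1 = 0
ver [15+:1] = (word>>15) & 0x1 = 1

496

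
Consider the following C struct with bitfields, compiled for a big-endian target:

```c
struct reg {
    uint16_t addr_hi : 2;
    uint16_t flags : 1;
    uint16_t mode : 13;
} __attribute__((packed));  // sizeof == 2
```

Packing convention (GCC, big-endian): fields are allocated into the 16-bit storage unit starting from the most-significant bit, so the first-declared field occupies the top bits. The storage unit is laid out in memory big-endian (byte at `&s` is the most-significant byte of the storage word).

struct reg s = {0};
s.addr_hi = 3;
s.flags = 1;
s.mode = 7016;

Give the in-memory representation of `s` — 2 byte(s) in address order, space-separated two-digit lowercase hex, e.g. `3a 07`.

[14+:2] addr_hi=3 & 0x3 = 0x3; word=0xc000
[13+:1] flags=1 & 0x1 = 0x1; word=0xe000
[0+:13] mode=7016 & 0x1fff = 0x1b68; word=0xfb68
word = 0xfb68 → big-endian bytes:
  [0]=0xfb  [1]=0x68

fb 68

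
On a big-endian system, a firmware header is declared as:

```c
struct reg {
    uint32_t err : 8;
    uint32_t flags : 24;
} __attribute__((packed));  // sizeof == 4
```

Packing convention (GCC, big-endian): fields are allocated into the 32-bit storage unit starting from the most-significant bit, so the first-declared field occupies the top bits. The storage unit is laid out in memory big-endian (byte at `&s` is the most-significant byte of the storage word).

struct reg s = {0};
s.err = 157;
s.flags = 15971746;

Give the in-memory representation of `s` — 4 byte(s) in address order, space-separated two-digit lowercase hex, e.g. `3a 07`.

9d f3 b5 a2

err:8 = 157 → 0x9d << 24 → word 0x9d000000
flags:24 = 15971746 → 0xf3b5a2 << 0 → word 0x9df3b5a2
word = 0x9df3b5a2 → big-endian bytes:
  [0]=0x9d  [1]=0xf3  [2]=0xb5  [3]=0xa2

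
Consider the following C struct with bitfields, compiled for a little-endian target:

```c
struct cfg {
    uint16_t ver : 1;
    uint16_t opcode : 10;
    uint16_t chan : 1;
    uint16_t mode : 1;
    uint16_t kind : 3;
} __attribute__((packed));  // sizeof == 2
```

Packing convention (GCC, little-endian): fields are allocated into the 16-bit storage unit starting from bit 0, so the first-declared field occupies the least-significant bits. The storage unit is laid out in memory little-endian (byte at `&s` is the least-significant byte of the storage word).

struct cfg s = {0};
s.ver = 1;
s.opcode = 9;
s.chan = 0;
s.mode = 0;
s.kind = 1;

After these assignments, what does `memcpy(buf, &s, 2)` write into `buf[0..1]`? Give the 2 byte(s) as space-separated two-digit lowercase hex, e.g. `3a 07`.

[0+:1] ver=1 & 0x1 = 0x1; word=0x0001
[1+:10] opcode=9 & 0x3ff = 0x9; word=0x0013
[11+:1] chan=0 & 0x1 = 0x0; word=0x0013
[12+:1] mode=0 & 0x1 = 0x0; word=0x0013
[13+:3] kind=1 & 0x7 = 0x1; word=0x2013
word = 0x2013 → little-endian bytes:
  [0]=0x13  [1]=0x20

13 20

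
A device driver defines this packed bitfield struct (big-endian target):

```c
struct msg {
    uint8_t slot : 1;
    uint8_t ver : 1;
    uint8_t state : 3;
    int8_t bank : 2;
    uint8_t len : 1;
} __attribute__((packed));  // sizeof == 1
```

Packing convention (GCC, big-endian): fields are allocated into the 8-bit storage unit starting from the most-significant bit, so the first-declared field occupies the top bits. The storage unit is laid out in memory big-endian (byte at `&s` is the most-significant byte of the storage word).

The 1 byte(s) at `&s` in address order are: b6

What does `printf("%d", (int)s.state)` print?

6

[0]=0xb6 (big-endian) → word 0xb6
slot [7+:1] = (word>>7) & 0x1 = 1
ver [6+:1] = (word>>6) & 0x1 = 0
state [3+:3] = (word>>3) & 0x7 = 6  ←
bank [1+:2] = (word>>1) & 0x3 = 3
len [0+:1] = (word>>0) & 0x1 = 0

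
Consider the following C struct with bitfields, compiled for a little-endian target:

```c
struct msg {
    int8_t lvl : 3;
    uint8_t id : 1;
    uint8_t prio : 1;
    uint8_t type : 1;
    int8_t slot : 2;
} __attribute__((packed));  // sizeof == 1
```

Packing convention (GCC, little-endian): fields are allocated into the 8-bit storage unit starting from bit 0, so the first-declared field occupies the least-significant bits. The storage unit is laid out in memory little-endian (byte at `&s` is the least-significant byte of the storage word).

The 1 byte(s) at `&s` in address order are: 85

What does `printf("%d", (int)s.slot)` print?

[0]=0x85 (little-endian) → word 0x85
lvl [0+:3] = (word>>0) & 0x7 = 5
id [3+:1] = (word>>3) & 0x1 = 0
prio [4+:1] = (word>>4) & 0x1 = 0
type [5+:1] = (word>>5) & 0x1 = 0
slot [6+:2] = (word>>6) & 0x3 = 2  ←
slot signed 2b, MSB=1: 2 - 4 = -2

-2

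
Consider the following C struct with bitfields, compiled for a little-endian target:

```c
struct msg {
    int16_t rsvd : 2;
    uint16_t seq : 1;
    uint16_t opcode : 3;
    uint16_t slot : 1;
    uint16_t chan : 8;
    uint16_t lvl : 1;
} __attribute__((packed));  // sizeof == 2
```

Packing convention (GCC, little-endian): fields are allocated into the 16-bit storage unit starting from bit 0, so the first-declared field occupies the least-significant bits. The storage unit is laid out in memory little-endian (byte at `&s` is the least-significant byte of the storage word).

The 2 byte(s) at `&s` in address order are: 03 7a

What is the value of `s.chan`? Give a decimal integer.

[0]=0x03 [1]=0x7a (little-endian) → word 0x7a03
rsvd:2 @ bit 0 → (0x7a03>>0)&0x3 = 0x3
seq:1 @ bit 2 → (0x7a03>>2)&0x1 = 0x0
opcode:3 @ bit 3 → (0x7a03>>3)&0x7 = 0x0
slot:1 @ bit 6 → (0x7a03>>6)&0x1 = 0x0
chan:8 @ bit 7 → (0x7a03>>7)&0xff = 0xf4  ←
lvl:1 @ bit 15 → (0x7a03>>15)&0x1 = 0x0

244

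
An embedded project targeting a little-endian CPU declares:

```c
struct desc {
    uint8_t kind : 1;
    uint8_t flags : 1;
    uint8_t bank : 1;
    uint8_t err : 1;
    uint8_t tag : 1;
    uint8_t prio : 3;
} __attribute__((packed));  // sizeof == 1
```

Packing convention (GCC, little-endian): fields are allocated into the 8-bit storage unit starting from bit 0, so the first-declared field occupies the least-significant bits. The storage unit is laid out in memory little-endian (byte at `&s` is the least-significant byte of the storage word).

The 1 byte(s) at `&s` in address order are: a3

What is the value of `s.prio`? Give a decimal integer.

[0]=0xa3 (little-endian) → word 0xa3
kind [0+:1] = (word>>0) & 0x1 = 1
flags [1+:1] = (word>>1) & 0x1 = 1
bank [2+:1] = (word>>2) & 0x1 = 0
err [3+:1] = (word>>3) & 0x1 = 0
tag [4+:1] = (word>>4) & 0x1 = 0
prio [5+:3] = (word>>5) & 0x7 = 5  ←

5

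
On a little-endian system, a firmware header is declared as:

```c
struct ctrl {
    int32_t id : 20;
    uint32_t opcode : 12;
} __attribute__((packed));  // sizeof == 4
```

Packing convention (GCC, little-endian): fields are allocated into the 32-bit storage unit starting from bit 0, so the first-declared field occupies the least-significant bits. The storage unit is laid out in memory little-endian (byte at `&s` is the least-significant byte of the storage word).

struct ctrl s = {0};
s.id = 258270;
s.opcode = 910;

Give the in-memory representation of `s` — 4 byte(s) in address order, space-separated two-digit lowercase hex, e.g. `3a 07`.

id:20 = 258270 → 0x3f0de << 0 → word 0x0003f0de
opcode:12 = 910 → 0x38e << 20 → word 0x38e3f0de
word = 0x38e3f0de → little-endian bytes:
  [0]=0xde  [1]=0xf0  [2]=0xe3  [3]=0x38

de f0 e3 38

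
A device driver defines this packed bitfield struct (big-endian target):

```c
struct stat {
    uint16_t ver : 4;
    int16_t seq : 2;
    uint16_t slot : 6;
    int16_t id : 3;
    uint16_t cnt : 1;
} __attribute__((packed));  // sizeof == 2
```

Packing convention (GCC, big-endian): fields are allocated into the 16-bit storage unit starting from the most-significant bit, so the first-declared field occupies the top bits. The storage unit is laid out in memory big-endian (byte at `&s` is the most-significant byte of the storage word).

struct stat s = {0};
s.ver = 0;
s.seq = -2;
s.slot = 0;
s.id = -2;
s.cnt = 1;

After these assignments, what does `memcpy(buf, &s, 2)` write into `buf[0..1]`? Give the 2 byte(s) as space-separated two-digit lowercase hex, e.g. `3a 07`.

08 0d

ver:4 = 0 → 0x0 << 12 → word 0x0000
seq:2 = -2 → 0x2 << 10 → word 0x0800
slot:6 = 0 → 0x0 << 4 → word 0x0800
id:3 = -2 → 0x6 << 1 → word 0x080c
cnt:1 = 1 → 0x1 << 0 → word 0x080d
word = 0x080d → big-endian bytes:
  [0]=0x08  [1]=0x0d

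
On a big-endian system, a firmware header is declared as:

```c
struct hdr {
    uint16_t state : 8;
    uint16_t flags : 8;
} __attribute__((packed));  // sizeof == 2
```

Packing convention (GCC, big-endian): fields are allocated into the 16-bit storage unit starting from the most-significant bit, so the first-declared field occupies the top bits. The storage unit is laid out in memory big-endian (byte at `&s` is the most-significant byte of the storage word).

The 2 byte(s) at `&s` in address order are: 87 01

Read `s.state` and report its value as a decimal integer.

135

[0]=0x87 [1]=0x01 (big-endian) → word 0x8701
state [8+:8] = (word>>8) & 0xff = 135  ←
flags [0+:8] = (word>>0) & 0xff = 1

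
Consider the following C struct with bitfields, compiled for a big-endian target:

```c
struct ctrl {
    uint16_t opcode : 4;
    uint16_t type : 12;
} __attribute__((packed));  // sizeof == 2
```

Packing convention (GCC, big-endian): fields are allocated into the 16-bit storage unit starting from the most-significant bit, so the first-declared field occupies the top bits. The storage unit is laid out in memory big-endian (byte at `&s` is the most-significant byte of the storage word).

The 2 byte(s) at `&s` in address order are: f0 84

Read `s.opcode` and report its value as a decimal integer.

[0]=0xf0 [1]=0x84 (big-endian) → word 0xf084
opcode [12+:4] = (word>>12) & 0xf = 15  ←
type [0+:12] = (word>>0) & 0xfff = 132

15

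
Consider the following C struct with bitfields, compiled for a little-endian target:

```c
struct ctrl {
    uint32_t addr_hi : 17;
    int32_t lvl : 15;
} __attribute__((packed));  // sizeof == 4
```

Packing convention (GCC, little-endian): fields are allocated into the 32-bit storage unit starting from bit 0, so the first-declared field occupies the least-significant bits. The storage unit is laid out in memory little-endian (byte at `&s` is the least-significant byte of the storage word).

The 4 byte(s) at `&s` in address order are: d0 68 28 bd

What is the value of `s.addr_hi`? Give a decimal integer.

[0]=0xd0 [1]=0x68 [2]=0x28 [3]=0xbd (little-endian) → word 0xbd2868d0
addr_hi [0+:17] = (word>>0) & 0x1ffff = 26832  ←
lvl [17+:15] = (word>>17) & 0x7fff = 24212

26832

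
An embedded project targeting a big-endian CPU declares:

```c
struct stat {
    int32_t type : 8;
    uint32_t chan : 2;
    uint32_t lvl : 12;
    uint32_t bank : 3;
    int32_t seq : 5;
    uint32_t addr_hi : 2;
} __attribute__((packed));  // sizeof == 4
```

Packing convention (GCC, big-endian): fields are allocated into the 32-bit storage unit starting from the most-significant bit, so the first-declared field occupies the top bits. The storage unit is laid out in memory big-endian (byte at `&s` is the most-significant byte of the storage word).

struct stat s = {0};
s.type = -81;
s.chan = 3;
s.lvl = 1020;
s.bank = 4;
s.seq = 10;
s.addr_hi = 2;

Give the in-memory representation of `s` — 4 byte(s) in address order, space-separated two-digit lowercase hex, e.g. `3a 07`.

type (8b) val=-81 bits=0xaf at bit 24: 0xaf000000
chan (2b) val=3 bits=0x3 at bit 22: 0xafc00000
lvl (12b) val=1020 bits=0x3fc at bit 10: 0xafcff000
bank (3b) val=4 bits=0x4 at bit 7: 0xafcff200
seq (5b) val=10 bits=0xa at bit 2: 0xafcff228
addr_hi (2b) val=2 bits=0x2 at bit 0: 0xafcff22a
word = 0xafcff22a → big-endian bytes:
  [0]=0xaf  [1]=0xcf  [2]=0xf2  [3]=0x2a

af cf f2 2a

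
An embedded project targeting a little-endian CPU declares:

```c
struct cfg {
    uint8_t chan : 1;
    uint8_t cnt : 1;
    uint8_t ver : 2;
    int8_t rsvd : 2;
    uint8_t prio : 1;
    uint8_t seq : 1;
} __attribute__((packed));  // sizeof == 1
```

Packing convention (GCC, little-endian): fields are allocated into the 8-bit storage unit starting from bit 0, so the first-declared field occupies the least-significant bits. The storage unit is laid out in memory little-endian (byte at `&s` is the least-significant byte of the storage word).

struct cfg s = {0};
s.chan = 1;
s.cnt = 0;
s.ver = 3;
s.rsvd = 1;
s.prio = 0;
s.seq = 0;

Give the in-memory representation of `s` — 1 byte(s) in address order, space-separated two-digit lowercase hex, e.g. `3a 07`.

1d

chan:1 = 1 → 0x1 << 0 → word 0x01
cnt:1 = 0 → 0x0 << 1 → word 0x01
ver:2 = 3 → 0x3 << 2 → word 0x0d
rsvd:2 = 1 → 0x1 << 4 → word 0x1d
prio:1 = 0 → 0x0 << 6 → word 0x1d
seq:1 = 0 → 0x0 << 7 → word 0x1d
word = 0x1d → little-endian bytes:
  [0]=0x1d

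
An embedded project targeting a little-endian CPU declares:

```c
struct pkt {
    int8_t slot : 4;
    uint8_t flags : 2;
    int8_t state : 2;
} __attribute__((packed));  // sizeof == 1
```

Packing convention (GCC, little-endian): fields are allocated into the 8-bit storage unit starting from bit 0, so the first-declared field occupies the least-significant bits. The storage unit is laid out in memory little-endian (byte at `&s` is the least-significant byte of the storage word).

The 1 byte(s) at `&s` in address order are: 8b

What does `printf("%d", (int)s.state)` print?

-2

[0]=0x8b (little-endian) → word 0x8b
slot:4 @ bit 0 → (0x8b>>0)&0xf = 0xb
flags:2 @ bit 4 → (0x8b>>4)&0x3 = 0x0
state:2 @ bit 6 → (0x8b>>6)&0x3 = 0x2  ←
state signed 2b, MSB=1: 2 - 4 = -2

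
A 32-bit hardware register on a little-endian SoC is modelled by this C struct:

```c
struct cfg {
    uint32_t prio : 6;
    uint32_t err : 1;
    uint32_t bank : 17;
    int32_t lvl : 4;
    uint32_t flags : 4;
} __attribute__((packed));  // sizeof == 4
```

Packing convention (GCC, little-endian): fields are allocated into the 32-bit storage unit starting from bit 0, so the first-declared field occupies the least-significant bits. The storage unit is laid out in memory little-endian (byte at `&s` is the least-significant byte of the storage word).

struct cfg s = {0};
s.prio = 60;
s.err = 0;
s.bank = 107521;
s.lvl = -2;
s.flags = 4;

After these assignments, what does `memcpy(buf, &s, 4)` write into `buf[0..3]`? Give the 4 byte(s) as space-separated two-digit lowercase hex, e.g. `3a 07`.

bc 00 d2 4e

prio:6 = 60 → 0x3c << 0 → word 0x0000003c
err:1 = 0 → 0x0 << 6 → word 0x0000003c
bank:17 = 107521 → 0x1a401 << 7 → word 0x00d200bc
lvl:4 = -2 → 0xe << 24 → word 0x0ed200bc
flags:4 = 4 → 0x4 << 28 → word 0x4ed200bc
word = 0x4ed200bc → little-endian bytes:
  [0]=0xbc  [1]=0x00  [2]=0xd2  [3]=0x4e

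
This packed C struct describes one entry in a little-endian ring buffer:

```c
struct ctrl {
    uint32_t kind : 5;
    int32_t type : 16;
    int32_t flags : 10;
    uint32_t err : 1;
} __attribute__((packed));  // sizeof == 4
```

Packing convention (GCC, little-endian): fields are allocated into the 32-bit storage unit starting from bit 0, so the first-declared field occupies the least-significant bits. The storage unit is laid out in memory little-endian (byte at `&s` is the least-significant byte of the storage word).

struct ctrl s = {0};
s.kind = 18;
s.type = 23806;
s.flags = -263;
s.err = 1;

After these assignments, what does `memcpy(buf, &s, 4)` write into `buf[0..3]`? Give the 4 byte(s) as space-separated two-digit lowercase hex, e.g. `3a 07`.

kind:5 = 18 → 0x12 << 0 → word 0x00000012
type:16 = 23806 → 0x5cfe << 5 → word 0x000b9fd2
flags:10 = -263 → 0x2f9 << 21 → word 0x5f2b9fd2
err:1 = 1 → 0x1 << 31 → word 0xdf2b9fd2
word = 0xdf2b9fd2 → little-endian bytes:
  [0]=0xd2  [1]=0x9f  [2]=0x2b  [3]=0xdf

d2 9f 2b df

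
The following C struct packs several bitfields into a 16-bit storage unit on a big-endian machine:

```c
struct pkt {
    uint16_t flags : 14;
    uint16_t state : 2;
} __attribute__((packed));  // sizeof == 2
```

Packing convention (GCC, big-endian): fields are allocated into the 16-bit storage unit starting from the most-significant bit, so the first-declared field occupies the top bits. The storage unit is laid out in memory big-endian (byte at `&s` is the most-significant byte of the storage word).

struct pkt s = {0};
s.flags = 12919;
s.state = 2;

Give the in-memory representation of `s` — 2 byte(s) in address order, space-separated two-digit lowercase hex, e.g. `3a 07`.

flags:14 = 12919 → 0x3277 << 2 → word 0xc9dc
state:2 = 2 → 0x2 << 0 → word 0xc9de
word = 0xc9de → big-endian bytes:
  [0]=0xc9  [1]=0xde

c9 de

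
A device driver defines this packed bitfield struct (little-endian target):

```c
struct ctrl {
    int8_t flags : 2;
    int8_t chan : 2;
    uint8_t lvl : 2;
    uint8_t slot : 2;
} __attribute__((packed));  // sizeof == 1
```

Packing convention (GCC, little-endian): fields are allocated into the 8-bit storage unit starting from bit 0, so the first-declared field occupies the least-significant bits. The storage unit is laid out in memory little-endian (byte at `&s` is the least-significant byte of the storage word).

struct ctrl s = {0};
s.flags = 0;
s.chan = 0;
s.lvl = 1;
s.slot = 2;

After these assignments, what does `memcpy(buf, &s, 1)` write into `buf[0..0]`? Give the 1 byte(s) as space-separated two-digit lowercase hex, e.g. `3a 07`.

90

flags (2b) val=0 bits=0x0 at bit 0: 0x00
chan (2b) val=0 bits=0x0 at bit 2: 0x00
lvl (2b) val=1 bits=0x1 at bit 4: 0x10
slot (2b) val=2 bits=0x2 at bit 6: 0x90
word = 0x90 → little-endian bytes:
  [0]=0x90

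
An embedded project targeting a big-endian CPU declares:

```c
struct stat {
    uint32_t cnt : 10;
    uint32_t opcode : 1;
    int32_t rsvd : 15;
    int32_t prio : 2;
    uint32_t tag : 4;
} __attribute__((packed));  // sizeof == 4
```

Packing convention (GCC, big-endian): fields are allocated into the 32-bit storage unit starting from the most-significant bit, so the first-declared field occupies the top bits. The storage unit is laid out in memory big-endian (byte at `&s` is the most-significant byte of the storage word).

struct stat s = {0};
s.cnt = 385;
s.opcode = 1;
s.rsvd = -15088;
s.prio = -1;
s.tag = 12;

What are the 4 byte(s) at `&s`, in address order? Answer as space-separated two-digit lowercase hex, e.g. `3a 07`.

[22+:10] cnt=385 & 0x3ff = 0x181; word=0x60400000
[21+:1] opcode=1 & 0x1 = 0x1; word=0x60600000
[6+:15] rsvd=-15088 & 0x7fff = 0x4510; word=0x60714400
[4+:2] prio=-1 & 0x3 = 0x3; word=0x60714430
[0+:4] tag=12 & 0xf = 0xc; word=0x6071443c
word = 0x6071443c → big-endian bytes:
  [0]=0x60  [1]=0x71  [2]=0x44  [3]=0x3c

60 71 44 3c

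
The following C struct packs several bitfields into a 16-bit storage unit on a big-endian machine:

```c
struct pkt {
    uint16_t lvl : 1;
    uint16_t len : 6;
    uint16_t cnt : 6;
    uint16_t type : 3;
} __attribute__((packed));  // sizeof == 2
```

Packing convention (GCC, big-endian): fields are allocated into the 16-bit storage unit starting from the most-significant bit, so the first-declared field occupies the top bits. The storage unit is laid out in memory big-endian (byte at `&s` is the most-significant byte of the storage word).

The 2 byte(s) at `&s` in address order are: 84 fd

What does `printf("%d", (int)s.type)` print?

[0]=0x84 [1]=0xfd (big-endian) → word 0x84fd
lvl [15+:1] = (word>>15) & 0x1 = 1
len [9+:6] = (word>>9) & 0x3f = 2
cnt [3+:6] = (word>>3) & 0x3f = 31
type [0+:3] = (word>>0) & 0x7 = 5  ←

5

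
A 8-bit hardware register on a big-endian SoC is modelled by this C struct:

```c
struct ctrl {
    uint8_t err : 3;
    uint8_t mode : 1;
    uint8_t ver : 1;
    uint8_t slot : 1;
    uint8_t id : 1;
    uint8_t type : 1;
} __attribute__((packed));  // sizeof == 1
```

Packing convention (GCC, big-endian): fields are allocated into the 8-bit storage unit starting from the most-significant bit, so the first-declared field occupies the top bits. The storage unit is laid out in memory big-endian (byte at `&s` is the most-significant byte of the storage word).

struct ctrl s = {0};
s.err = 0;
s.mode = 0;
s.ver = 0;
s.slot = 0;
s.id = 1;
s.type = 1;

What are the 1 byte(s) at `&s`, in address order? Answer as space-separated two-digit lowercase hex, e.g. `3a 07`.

03

[5+:3] err=0 & 0x7 = 0x0; word=0x00
[4+:1] mode=0 & 0x1 = 0x0; word=0x00
[3+:1] ver=0 & 0x1 = 0x0; word=0x00
[2+:1] slot=0 & 0x1 = 0x0; word=0x00
[1+:1] id=1 & 0x1 = 0x1; word=0x02
[0+:1] type=1 & 0x1 = 0x1; word=0x03
word = 0x03 → big-endian bytes:
  [0]=0x03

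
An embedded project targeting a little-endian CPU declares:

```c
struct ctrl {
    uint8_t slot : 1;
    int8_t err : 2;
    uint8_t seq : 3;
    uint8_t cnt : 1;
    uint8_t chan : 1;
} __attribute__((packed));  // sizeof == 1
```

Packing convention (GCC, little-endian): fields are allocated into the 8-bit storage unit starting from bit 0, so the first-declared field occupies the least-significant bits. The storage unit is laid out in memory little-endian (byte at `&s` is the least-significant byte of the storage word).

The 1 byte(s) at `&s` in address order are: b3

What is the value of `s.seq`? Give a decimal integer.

6

[0]=0xb3 (little-endian) → word 0xb3
slot:1 @ bit 0 → (0xb3>>0)&0x1 = 0x1
err:2 @ bit 1 → (0xb3>>1)&0x3 = 0x1
seq:3 @ bit 3 → (0xb3>>3)&0x7 = 0x6  ←
cnt:1 @ bit 6 → (0xb3>>6)&0x1 = 0x0
chan:1 @ bit 7 → (0xb3>>7)&0x1 = 0x1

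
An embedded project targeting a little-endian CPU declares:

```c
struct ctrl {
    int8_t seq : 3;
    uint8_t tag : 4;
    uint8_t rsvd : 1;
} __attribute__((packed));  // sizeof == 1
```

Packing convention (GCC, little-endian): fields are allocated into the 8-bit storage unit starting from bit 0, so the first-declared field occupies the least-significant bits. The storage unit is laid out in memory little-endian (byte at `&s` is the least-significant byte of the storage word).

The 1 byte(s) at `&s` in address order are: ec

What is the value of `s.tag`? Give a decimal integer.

13

[0]=0xec (little-endian) → word 0xec
seq:3 @ bit 0 → (0xec>>0)&0x7 = 0x4
tag:4 @ bit 3 → (0xec>>3)&0xf = 0xd  ←
rsvd:1 @ bit 7 → (0xec>>7)&0x1 = 0x1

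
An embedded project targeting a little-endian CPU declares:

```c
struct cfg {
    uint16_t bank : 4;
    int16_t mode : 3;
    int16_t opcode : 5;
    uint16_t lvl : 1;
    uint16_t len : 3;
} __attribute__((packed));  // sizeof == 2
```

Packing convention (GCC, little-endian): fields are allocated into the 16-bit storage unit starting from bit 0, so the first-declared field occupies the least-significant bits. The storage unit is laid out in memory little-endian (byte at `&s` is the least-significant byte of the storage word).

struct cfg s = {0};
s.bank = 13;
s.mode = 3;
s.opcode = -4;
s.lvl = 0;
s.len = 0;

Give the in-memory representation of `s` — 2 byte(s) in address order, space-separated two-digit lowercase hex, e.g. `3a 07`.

bank (4b) val=13 bits=0xd at bit 0: 0x000d
mode (3b) val=3 bits=0x3 at bit 4: 0x003d
opcode (5b) val=-4 bits=0x1c at bit 7: 0x0e3d
lvl (1b) val=0 bits=0x0 at bit 12: 0x0e3d
len (3b) val=0 bits=0x0 at bit 13: 0x0e3d
word = 0x0e3d → little-endian bytes:
  [0]=0x3d  [1]=0x0e

3d 0e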